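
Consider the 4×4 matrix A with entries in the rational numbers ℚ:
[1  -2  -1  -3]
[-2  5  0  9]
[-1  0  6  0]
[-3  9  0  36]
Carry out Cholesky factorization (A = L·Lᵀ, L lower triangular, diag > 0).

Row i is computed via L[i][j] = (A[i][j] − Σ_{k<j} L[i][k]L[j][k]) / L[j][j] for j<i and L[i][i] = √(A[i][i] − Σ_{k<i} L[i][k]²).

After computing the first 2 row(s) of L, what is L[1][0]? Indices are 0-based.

Step 1: L[0][0] = √(1) = 1.
  L[1][0] = (-2) / L[0][0] = -2.
Step 2: L[1][1] = √(1) = 1.

L[1][0] = -2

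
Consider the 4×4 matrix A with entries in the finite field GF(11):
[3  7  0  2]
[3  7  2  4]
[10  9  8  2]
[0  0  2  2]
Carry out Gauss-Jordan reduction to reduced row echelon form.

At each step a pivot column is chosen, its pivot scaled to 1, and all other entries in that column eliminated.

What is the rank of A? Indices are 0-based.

pivot(0,0)=3: scale R0 → (1, 6, 0, 8)
  clear (1,0): R1 −= (3)R0 → (0, 0, 2, 2)
  clear (2,0): R2 −= (10)R0 → (0, 4, 8, 10)
pivot(1,1): swap R1↔R2
pivot(1,1)=4: scale R1 → (0, 1, 2, 8)
  clear (0,1): R0 −= (6)R1 → (1, 0, 10, 4)
pivot(2,2)=2: scale R2 → (0, 0, 1, 1)
  clear (0,2): R0 −= (10)R2 → (1, 0, 0, 5)
  clear (1,2): R1 −= (2)R2 → (0, 1, 0, 6)
  clear (3,2): R3 −= (2)R2 → (0, 0, 0, 0)
col 3: no nonzero at/below row 3; advance.

rank = 3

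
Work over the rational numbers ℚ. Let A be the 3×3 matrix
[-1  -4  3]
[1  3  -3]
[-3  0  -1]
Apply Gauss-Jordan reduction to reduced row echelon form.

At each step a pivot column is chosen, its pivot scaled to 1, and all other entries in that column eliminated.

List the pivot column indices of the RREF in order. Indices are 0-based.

pivot columns: 0, 1, 2

pivot(0,0)=-1: scale R0 → (1, 4, -3)
  clear (1,0): R1 −= (1)R0 → (0, -1, 0)
  clear (2,0): R2 −= (-3)R0 → (0, 12, -10)
pivot(1,1)=-1: scale R1 → (0, 1, 0)
  clear (0,1): R0 −= (4)R1 → (1, 0, -3)
  clear (2,1): R2 −= (12)R1 → (0, 0, -10)
pivot(2,2)=-10: scale R2 → (0, 0, 1)
  clear (0,2): R0 −= (-3)R2 → (1, 0, 0)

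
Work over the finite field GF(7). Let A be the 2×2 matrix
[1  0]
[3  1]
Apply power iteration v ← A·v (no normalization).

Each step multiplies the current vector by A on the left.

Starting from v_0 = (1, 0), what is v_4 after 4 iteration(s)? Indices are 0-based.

v_4 = (1, 5)

v_0 = (1, 0).
v_1 = A·v_0 = (1, 3).
v_2 = A·v_1 = (1, 6).
v_3 = A·v_2 = (1, 2).
v_4 = A·v_3 = (1, 5).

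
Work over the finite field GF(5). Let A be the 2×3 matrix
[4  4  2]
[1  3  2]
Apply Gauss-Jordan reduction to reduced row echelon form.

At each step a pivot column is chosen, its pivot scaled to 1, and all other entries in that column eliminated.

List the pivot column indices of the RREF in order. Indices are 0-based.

pivot columns: 0, 1

step 1: normalize row 0 (÷4) = (1, 1, 3)
  row 1: subtract 1×row0 = (0, 2, 4)
step 2: normalize row 1 (÷2) = (0, 1, 2)
  row 0: subtract 1×row1 = (1, 0, 1)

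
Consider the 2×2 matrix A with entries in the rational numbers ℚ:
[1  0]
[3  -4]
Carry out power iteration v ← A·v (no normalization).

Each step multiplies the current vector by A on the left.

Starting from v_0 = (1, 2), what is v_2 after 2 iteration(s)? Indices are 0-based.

v_0 = (1, 2).
v_1 = A·v_0 = (1, -5).
v_2 = A·v_1 = (1, 23).

v_2 = (1, 23)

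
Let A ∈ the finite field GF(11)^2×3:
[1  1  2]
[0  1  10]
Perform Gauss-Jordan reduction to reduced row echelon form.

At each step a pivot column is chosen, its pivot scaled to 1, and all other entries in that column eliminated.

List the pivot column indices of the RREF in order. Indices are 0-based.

pivot columns: 0, 1

pivot(0,0)=1: scale R0 → (1, 1, 2)
pivot(1,1)=1: scale R1 → (0, 1, 10)
  clear (0,1): R0 −= (1)R1 → (1, 0, 3)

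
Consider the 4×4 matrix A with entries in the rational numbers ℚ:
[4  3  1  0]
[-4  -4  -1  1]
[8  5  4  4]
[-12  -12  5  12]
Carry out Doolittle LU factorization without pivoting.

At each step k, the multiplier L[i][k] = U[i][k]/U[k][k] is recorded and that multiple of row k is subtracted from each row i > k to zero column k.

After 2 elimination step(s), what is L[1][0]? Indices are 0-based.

L[1][0] = -1

k=0: U[0][0]=4
  eliminate (1,0): mult=-1, new row 1: (0, -1, 0, 1); set L[1][0]=-1
  eliminate (2,0): mult=2, new row 2: (0, -1, 2, 4); set L[2][0]=2
  eliminate (3,0): mult=-3, new row 3: (0, -3, 8, 12); set L[3][0]=-3
k=1: U[1][1]=-1
  eliminate (2,1): mult=1, new row 2: (0, 0, 2, 3); set L[2][1]=1
  eliminate (3,1): mult=3, new row 3: (0, 0, 8, 9); set L[3][1]=3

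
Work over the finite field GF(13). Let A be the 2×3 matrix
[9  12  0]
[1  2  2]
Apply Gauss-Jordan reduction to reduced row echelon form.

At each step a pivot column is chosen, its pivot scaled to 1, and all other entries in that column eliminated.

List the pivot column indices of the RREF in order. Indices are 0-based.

pivot columns: 0, 1

step 1: normalize row 0 (÷9) = (1, 10, 0)
  row 1: subtract 1×row0 = (0, 5, 2)
step 2: normalize row 1 (÷5) = (0, 1, 3)
  row 0: subtract 10×row1 = (1, 0, 9)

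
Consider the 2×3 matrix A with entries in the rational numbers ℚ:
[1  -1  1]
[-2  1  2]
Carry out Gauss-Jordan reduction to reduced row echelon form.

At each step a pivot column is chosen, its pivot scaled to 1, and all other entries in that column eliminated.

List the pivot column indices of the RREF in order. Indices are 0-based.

pivot columns: 0, 1

pivot(0,0)=1: scale R0 → (1, -1, 1)
  clear (1,0): R1 −= (-2)R0 → (0, -1, 4)
pivot(1,1)=-1: scale R1 → (0, 1, -4)
  clear (0,1): R0 −= (-1)R1 → (1, 0, -3)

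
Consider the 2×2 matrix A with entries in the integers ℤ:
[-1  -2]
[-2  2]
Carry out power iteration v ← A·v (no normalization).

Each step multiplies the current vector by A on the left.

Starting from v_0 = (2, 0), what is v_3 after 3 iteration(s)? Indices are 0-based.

v_3 = (-2, -28)

v_0 = (2, 0).
v_1 = A·v_0 = (-2, -4).
v_2 = A·v_1 = (10, -4).
v_3 = A·v_2 = (-2, -28).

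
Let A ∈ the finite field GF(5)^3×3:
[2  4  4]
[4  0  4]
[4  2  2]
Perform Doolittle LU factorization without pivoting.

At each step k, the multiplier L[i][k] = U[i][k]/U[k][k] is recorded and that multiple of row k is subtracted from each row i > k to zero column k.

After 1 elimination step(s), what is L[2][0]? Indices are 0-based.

L[2][0] = 2

k=0: U[0][0]=2
  eliminate (1,0): mult=2, new row 1: (0, 2, 1); set L[1][0]=2
  eliminate (2,0): mult=2, new row 2: (0, 4, 4); set L[2][0]=2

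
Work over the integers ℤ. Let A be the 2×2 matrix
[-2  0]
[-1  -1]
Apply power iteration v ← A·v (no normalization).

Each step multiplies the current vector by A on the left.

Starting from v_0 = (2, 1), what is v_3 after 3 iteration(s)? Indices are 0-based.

v_3 = (-16, -15)

v_0 = (2, 1).
v_1 = A·v_0 = (-4, -3).
v_2 = A·v_1 = (8, 7).
v_3 = A·v_2 = (-16, -15).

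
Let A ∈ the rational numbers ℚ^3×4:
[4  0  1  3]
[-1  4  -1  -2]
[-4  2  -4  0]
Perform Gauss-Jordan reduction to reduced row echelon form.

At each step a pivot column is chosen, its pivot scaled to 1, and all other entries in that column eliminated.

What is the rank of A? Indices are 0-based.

step 1: normalize row 0 (÷4) = (1, 0, 1/4, 3/4)
  row 1: subtract -1×row0 = (0, 4, -3/4, -5/4)
  row 2: subtract -4×row0 = (0, 2, -3, 3)
step 2: normalize row 1 (÷4) = (0, 1, -3/16, -5/16)
  row 2: subtract 2×row1 = (0, 0, -21/8, 29/8)
step 3: normalize row 2 (÷-21/8) = (0, 0, 1, -29/21)
  row 0: subtract 1/4×row2 = (1, 0, 0, 23/21)
  row 1: subtract -3/16×row2 = (0, 1, 0, -4/7)

rank = 3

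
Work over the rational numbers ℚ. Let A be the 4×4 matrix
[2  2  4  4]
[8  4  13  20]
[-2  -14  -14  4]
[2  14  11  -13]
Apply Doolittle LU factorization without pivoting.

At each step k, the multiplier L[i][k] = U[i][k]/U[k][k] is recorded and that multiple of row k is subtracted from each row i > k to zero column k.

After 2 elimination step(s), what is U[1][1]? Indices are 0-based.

k=0: U[0][0]=2
  eliminate (1,0): mult=4, new row 1: (0, -4, -3, 4); set L[1][0]=4
  eliminate (2,0): mult=-1, new row 2: (0, -12, -10, 8); set L[2][0]=-1
  eliminate (3,0): mult=1, new row 3: (0, 12, 7, -17); set L[3][0]=1
k=1: U[1][1]=-4
  eliminate (2,1): mult=3, new row 2: (0, 0, -1, -4); set L[2][1]=3
  eliminate (3,1): mult=-3, new row 3: (0, 0, -2, -5); set L[3][1]=-3

U[1][1] = -4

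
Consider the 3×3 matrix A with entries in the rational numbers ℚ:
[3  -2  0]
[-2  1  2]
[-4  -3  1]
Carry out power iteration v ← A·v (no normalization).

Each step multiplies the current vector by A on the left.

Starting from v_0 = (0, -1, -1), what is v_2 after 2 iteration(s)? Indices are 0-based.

v_2 = (12, -3, 3)

v_0 = (0, -1, -1).
v_1 = A·v_0 = (2, -3, 2).
v_2 = A·v_1 = (12, -3, 3).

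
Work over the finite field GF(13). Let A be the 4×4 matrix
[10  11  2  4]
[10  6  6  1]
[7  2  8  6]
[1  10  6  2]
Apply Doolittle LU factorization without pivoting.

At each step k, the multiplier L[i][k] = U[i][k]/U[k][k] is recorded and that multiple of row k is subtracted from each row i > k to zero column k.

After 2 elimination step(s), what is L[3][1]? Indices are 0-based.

L[3][1] = 12

k=0: U[0][0]=10
  eliminate (1,0): mult=1, new row 1: (0, 8, 4, 10); set L[1][0]=1
  eliminate (2,0): mult=2, new row 2: (0, 6, 4, 11); set L[2][0]=2
  eliminate (3,0): mult=4, new row 3: (0, 5, 11, 12); set L[3][0]=4
k=1: U[1][1]=8
  eliminate (2,1): mult=4, new row 2: (0, 0, 1, 10); set L[2][1]=4
  eliminate (3,1): mult=12, new row 3: (0, 0, 2, 9); set L[3][1]=12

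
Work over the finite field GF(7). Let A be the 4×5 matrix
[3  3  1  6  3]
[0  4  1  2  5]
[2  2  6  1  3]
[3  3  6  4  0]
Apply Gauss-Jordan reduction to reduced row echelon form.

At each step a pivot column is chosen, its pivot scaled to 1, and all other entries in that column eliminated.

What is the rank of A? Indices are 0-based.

rank = 4

pivot(0,0)=3: scale R0 → (1, 1, 5, 2, 1)
  clear (2,0): R2 −= (2)R0 → (0, 0, 3, 4, 1)
  clear (3,0): R3 −= (3)R0 → (0, 0, 5, 5, 4)
pivot(1,1)=4: scale R1 → (0, 1, 2, 4, 3)
  clear (0,1): R0 −= (1)R1 → (1, 0, 3, 5, 5)
pivot(2,2)=3: scale R2 → (0, 0, 1, 6, 5)
  clear (0,2): R0 −= (3)R2 → (1, 0, 0, 1, 4)
  clear (1,2): R1 −= (2)R2 → (0, 1, 0, 6, 0)
  clear (3,2): R3 −= (5)R2 → (0, 0, 0, 3, 0)
pivot(3,3)=3: scale R3 → (0, 0, 0, 1, 0)
  clear (0,3): R0 −= (1)R3 → (1, 0, 0, 0, 4)
  clear (1,3): R1 −= (6)R3 → (0, 1, 0, 0, 0)
  clear (2,3): R2 −= (6)R3 → (0, 0, 1, 0, 5)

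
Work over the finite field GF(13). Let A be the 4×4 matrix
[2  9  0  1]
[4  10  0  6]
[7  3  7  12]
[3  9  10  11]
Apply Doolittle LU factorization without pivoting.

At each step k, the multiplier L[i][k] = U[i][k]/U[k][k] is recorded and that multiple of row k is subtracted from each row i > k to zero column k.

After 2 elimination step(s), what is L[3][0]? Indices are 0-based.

L[3][0] = 8

Step 1: pivot at (0,0) is 2.
  row1 ← row1 − (2)·row0  ⇒  L[1][0]=2, U row1=(0, 5, 0, 4)
  row2 ← row2 − (10)·row0  ⇒  L[2][0]=10, U row2=(0, 4, 7, 2)
  row3 ← row3 − (8)·row0  ⇒  L[3][0]=8, U row3=(0, 2, 10, 3)
Step 2: pivot at (1,1) is 5.
  row2 ← row2 − (6)·row1  ⇒  L[2][1]=6, U row2=(0, 0, 7, 4)
  row3 ← row3 − (3)·row1  ⇒  L[3][1]=3, U row3=(0, 0, 10, 4)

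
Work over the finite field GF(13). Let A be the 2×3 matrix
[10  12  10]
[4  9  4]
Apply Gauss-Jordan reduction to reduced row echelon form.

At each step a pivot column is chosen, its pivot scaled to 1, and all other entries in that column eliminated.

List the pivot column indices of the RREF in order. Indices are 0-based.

step 1: normalize row 0 (÷10) = (1, 9, 1)
  row 1: subtract 4×row0 = (0, 12, 0)
step 2: normalize row 1 (÷12) = (0, 1, 0)
  row 0: subtract 9×row1 = (1, 0, 1)

pivot columns: 0, 1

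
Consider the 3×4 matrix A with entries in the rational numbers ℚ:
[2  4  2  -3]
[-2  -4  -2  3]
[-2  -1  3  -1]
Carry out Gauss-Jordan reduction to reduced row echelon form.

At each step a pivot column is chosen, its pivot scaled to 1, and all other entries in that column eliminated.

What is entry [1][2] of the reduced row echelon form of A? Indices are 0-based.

M[1][2] = 5/3

step 1: normalize row 0 (÷2) = (1, 2, 1, -3/2)
  row 1: subtract -2×row0 = (0, 0, 0, 0)
  row 2: subtract -2×row0 = (0, 3, 5, -4)
step 2: exchange rows 1,2
step 2: normalize row 1 (÷3) = (0, 1, 5/3, -4/3)
  row 0: subtract 2×row1 = (1, 0, -7/3, 7/6)
skip col 2 (zero from row 2)
skip col 3 (zero from row 2)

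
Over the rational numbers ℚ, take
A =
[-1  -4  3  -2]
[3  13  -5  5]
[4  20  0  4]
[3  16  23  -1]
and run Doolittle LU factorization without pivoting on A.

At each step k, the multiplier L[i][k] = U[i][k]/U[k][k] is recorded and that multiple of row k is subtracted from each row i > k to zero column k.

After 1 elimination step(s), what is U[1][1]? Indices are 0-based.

k=0: U[0][0]=-1
  eliminate (1,0): mult=-3, new row 1: (0, 1, 4, -1); set L[1][0]=-3
  eliminate (2,0): mult=-4, new row 2: (0, 4, 12, -4); set L[2][0]=-4
  eliminate (3,0): mult=-3, new row 3: (0, 4, 32, -7); set L[3][0]=-3

U[1][1] = 1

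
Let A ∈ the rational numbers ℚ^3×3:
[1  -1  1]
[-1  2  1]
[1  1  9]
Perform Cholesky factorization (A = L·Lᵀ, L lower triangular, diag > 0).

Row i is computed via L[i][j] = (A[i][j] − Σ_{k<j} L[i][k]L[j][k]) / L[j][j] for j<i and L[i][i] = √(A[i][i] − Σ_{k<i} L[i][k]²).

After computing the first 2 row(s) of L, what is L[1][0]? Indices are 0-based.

L[1][0] = -1

Step 1: L[0][0] = √(1) = 1.
  L[1][0] = (-1) / L[0][0] = -1.
Step 2: L[1][1] = √(1) = 1.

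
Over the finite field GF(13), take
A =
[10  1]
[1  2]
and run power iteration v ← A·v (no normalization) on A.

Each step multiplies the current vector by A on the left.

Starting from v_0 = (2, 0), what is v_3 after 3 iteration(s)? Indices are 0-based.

v_0 = (2, 0).
v_1 = A·v_0 = (7, 2).
v_2 = A·v_1 = (7, 11).
v_3 = A·v_2 = (3, 3).

v_3 = (3, 3)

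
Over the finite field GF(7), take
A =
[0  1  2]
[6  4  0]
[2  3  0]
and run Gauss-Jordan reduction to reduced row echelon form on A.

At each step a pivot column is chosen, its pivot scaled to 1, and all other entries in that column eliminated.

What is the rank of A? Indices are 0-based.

step 1: exchange rows 0,1
step 1: normalize row 0 (÷6) = (1, 3, 0)
  row 2: subtract 2×row0 = (0, 4, 0)
step 2: normalize row 1 (÷1) = (0, 1, 2)
  row 0: subtract 3×row1 = (1, 0, 1)
  row 2: subtract 4×row1 = (0, 0, 6)
step 3: normalize row 2 (÷6) = (0, 0, 1)
  row 0: subtract 1×row2 = (1, 0, 0)
  row 1: subtract 2×row2 = (0, 1, 0)

rank = 3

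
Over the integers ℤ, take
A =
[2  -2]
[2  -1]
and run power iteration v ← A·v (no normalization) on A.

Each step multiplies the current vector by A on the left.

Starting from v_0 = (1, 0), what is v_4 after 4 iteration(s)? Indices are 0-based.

v_4 = (-4, -6)

v_0 = (1, 0).
v_1 = A·v_0 = (2, 2).
v_2 = A·v_1 = (0, 2).
v_3 = A·v_2 = (-4, -2).
v_4 = A·v_3 = (-4, -6).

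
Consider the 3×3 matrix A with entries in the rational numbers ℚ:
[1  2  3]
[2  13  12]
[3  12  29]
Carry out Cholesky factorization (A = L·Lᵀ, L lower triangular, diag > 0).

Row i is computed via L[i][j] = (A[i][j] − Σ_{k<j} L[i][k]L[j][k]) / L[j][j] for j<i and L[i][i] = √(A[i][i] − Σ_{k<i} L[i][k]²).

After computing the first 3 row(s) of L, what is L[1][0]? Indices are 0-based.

L[1][0] = 2

Step 1: L[0][0] = √(1) = 1.
  L[1][0] = (2) / L[0][0] = 2.
Step 2: L[1][1] = √(9) = 3.
  L[2][0] = (3) / L[0][0] = 3.
  L[2][1] = (6) / L[1][1] = 2.
Step 3: L[2][2] = √(16) = 4.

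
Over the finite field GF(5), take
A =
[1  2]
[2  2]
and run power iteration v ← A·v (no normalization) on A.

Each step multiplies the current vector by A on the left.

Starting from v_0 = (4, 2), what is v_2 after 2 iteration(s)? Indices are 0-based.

v_2 = (2, 0)

v_0 = (4, 2).
v_1 = A·v_0 = (3, 2).
v_2 = A·v_1 = (2, 0).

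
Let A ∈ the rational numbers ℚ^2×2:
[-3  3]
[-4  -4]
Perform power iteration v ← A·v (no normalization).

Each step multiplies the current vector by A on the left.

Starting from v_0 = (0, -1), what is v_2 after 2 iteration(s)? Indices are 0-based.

v_2 = (21, -4)

v_0 = (0, -1).
v_1 = A·v_0 = (-3, 4).
v_2 = A·v_1 = (21, -4).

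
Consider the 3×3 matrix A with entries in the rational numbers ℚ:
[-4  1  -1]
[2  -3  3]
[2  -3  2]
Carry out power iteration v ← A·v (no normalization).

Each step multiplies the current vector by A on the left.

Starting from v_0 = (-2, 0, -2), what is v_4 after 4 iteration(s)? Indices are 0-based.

v_4 = (-606, 218, 312)

v_0 = (-2, 0, -2).
v_1 = A·v_0 = (10, -10, -8).
v_2 = A·v_1 = (-42, 26, 34).
v_3 = A·v_2 = (160, -60, -94).
v_4 = A·v_3 = (-606, 218, 312).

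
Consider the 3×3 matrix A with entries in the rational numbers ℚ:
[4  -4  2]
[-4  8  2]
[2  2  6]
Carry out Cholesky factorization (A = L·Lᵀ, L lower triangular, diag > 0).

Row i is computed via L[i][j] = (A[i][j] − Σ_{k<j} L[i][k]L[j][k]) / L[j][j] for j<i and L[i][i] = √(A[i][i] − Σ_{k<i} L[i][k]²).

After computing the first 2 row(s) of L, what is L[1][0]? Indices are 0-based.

Step 1: L[0][0] = √(4) = 2.
  L[1][0] = (-4) / L[0][0] = -2.
Step 2: L[1][1] = √(4) = 2.

L[1][0] = -2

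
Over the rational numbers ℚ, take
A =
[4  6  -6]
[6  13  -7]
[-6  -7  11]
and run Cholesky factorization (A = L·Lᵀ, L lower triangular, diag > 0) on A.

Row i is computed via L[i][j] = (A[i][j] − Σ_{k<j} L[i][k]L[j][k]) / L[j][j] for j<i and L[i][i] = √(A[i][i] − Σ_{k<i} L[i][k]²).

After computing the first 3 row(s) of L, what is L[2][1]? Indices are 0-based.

Step 1: L[0][0] = √(4) = 2.
  L[1][0] = (6) / L[0][0] = 3.
Step 2: L[1][1] = √(4) = 2.
  L[2][0] = (-6) / L[0][0] = -3.
  L[2][1] = (2) / L[1][1] = 1.
Step 3: L[2][2] = √(1) = 1.

L[2][1] = 1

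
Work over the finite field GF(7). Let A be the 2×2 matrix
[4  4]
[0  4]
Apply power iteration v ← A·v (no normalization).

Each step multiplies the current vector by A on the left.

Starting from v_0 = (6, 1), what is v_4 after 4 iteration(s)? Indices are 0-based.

v_0 = (6, 1).
v_1 = A·v_0 = (0, 4).
v_2 = A·v_1 = (2, 2).
v_3 = A·v_2 = (2, 1).
v_4 = A·v_3 = (5, 4).

v_4 = (5, 4)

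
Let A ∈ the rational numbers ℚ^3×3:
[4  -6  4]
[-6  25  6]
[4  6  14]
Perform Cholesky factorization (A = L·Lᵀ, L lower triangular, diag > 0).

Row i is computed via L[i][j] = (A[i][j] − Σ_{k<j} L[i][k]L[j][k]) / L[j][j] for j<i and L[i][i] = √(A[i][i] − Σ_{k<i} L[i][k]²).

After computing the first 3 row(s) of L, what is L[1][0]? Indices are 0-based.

L[1][0] = -3

Step 1: L[0][0] = √(4) = 2.
  L[1][0] = (-6) / L[0][0] = -3.
Step 2: L[1][1] = √(16) = 4.
  L[2][0] = (4) / L[0][0] = 2.
  L[2][1] = (12) / L[1][1] = 3.
Step 3: L[2][2] = √(1) = 1.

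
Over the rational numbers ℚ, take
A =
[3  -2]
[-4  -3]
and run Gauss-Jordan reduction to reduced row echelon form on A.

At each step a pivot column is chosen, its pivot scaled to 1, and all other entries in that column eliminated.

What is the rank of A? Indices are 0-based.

pivot(0,0)=3: scale R0 → (1, -2/3)
  clear (1,0): R1 −= (-4)R0 → (0, -17/3)
pivot(1,1)=-17/3: scale R1 → (0, 1)
  clear (0,1): R0 −= (-2/3)R1 → (1, 0)

rank = 2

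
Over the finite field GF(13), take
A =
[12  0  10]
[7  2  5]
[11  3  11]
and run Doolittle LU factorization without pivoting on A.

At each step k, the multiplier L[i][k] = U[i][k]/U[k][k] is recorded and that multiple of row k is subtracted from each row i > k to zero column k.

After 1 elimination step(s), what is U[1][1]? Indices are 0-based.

Step 1: pivot at (0,0) is 12.
  row1 ← row1 − (6)·row0  ⇒  L[1][0]=6, U row1=(0, 2, 10)
  row2 ← row2 − (2)·row0  ⇒  L[2][0]=2, U row2=(0, 3, 4)

U[1][1] = 2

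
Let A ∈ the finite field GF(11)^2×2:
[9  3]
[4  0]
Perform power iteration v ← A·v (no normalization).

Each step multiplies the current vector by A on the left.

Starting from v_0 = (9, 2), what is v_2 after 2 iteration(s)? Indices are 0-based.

v_0 = (9, 2).
v_1 = A·v_0 = (10, 3).
v_2 = A·v_1 = (0, 7).

v_2 = (0, 7)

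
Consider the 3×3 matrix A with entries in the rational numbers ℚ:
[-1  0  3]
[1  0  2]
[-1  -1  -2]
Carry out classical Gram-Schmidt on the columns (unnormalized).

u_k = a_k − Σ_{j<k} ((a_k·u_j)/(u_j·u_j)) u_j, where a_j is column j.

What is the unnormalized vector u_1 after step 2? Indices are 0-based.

u_1 = (1/3, -1/3, -2/3)

Step 1: u_0 = a_0 = (-1, 1, -1).
Step 2: u_1 = a_1 − (1/3)·u_0 = (1/3, -1/3, -2/3).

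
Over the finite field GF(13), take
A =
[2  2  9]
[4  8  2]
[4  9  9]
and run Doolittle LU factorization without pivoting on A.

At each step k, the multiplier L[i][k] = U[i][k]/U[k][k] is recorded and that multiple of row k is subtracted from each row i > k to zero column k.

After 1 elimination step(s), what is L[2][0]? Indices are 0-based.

[col 0] pivot 2
  R1 -= 2*R0 → (0, 4, 10)  (L[1][0] := 2)
  R2 -= 2*R0 → (0, 5, 4)  (L[2][0] := 2)

L[2][0] = 2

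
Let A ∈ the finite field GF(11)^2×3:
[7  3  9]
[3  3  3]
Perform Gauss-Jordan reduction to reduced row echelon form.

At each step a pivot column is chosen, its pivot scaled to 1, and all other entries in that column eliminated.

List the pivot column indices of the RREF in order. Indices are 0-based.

pivot columns: 0, 1

[1] R0 /= 7  ⇒  (1, 2, 6)
     R1 -= 3·R0  ⇒  (0, 8, 7)
[2] R1 /= 8  ⇒  (0, 1, 5)
     R0 -= 2·R1  ⇒  (1, 0, 7)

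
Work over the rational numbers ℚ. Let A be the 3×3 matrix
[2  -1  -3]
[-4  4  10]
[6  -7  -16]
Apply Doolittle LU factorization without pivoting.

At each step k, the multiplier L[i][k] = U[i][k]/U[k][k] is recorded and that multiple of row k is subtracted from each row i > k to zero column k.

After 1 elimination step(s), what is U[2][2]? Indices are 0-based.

[col 0] pivot 2
  R1 -= -2*R0 → (0, 2, 4)  (L[1][0] := -2)
  R2 -= 3*R0 → (0, -4, -7)  (L[2][0] := 3)

U[2][2] = -7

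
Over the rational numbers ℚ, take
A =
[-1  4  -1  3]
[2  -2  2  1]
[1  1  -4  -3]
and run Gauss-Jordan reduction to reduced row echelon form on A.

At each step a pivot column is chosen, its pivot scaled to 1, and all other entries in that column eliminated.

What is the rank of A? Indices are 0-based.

rank = 3

pivot(0,0)=-1: scale R0 → (1, -4, 1, -3)
  clear (1,0): R1 −= (2)R0 → (0, 6, 0, 7)
  clear (2,0): R2 −= (1)R0 → (0, 5, -5, 0)
pivot(1,1)=6: scale R1 → (0, 1, 0, 7/6)
  clear (0,1): R0 −= (-4)R1 → (1, 0, 1, 5/3)
  clear (2,1): R2 −= (5)R1 → (0, 0, -5, -35/6)
pivot(2,2)=-5: scale R2 → (0, 0, 1, 7/6)
  clear (0,2): R0 −= (1)R2 → (1, 0, 0, 1/2)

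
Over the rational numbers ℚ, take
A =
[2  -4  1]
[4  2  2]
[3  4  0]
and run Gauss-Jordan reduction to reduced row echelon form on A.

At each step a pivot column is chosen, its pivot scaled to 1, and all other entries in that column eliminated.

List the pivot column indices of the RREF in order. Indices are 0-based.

pivot(0,0)=2: scale R0 → (1, -2, 1/2)
  clear (1,0): R1 −= (4)R0 → (0, 10, 0)
  clear (2,0): R2 −= (3)R0 → (0, 10, -3/2)
pivot(1,1)=10: scale R1 → (0, 1, 0)
  clear (0,1): R0 −= (-2)R1 → (1, 0, 1/2)
  clear (2,1): R2 −= (10)R1 → (0, 0, -3/2)
pivot(2,2)=-3/2: scale R2 → (0, 0, 1)
  clear (0,2): R0 −= (1/2)R2 → (1, 0, 0)

pivot columns: 0, 1, 2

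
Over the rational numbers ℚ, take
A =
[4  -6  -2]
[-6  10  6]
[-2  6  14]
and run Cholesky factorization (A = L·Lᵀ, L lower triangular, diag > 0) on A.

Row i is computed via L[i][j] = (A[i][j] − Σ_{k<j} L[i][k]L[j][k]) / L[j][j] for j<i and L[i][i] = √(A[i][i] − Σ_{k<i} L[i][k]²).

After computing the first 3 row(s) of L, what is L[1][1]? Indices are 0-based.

L[1][1] = 1

Step 1: L[0][0] = √(4) = 2.
  L[1][0] = (-6) / L[0][0] = -3.
Step 2: L[1][1] = √(1) = 1.
  L[2][0] = (-2) / L[0][0] = -1.
  L[2][1] = (3) / L[1][1] = 3.
Step 3: L[2][2] = √(4) = 2.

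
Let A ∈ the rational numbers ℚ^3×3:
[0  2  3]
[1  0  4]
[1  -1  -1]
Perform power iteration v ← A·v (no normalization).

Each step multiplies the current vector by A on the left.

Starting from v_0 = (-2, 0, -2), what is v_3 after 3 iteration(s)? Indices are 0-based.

v_0 = (-2, 0, -2).
v_1 = A·v_0 = (-6, -10, 0).
v_2 = A·v_1 = (-20, -6, 4).
v_3 = A·v_2 = (0, -4, -18).

v_3 = (0, -4, -18)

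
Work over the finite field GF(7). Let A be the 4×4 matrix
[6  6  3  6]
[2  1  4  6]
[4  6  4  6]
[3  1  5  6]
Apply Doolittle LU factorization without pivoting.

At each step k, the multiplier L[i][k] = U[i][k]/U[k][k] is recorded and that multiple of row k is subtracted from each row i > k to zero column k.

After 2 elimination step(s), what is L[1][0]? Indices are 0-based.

L[1][0] = 5

Step 1: pivot at (0,0) is 6.
  row1 ← row1 − (5)·row0  ⇒  L[1][0]=5, U row1=(0, 6, 3, 4)
  row2 ← row2 − (3)·row0  ⇒  L[2][0]=3, U row2=(0, 2, 2, 2)
  row3 ← row3 − (4)·row0  ⇒  L[3][0]=4, U row3=(0, 5, 0, 3)
Step 2: pivot at (1,1) is 6.
  row2 ← row2 − (5)·row1  ⇒  L[2][1]=5, U row2=(0, 0, 1, 3)
  row3 ← row3 − (2)·row1  ⇒  L[3][1]=2, U row3=(0, 0, 1, 2)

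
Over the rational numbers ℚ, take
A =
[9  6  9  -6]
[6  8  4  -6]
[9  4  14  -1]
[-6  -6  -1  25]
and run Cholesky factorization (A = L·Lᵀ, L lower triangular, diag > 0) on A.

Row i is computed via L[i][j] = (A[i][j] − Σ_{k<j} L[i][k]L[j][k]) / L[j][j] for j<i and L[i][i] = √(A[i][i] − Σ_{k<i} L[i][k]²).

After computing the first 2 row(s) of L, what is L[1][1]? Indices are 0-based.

L[1][1] = 2

Step 1: L[0][0] = √(9) = 3.
  L[1][0] = (6) / L[0][0] = 2.
Step 2: L[1][1] = √(4) = 2.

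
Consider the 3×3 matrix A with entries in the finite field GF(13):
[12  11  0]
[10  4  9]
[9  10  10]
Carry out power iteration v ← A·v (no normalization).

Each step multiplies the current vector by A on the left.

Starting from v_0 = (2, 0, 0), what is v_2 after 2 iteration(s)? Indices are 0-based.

v_0 = (2, 0, 0).
v_1 = A·v_0 = (11, 7, 5).
v_2 = A·v_1 = (1, 1, 11).

v_2 = (1, 1, 11)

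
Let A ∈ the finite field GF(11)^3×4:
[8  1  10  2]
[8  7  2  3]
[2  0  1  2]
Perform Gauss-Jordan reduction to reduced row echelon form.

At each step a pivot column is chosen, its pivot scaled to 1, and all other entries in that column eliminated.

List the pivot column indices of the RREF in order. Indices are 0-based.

pivot columns: 0, 1, 3

[1] R0 /= 8  ⇒  (1, 7, 4, 3)
     R1 -= 8·R0  ⇒  (0, 6, 3, 1)
     R2 -= 2·R0  ⇒  (0, 8, 4, 7)
[2] R1 /= 6  ⇒  (0, 1, 6, 2)
     R0 -= 7·R1  ⇒  (1, 0, 6, 0)
     R2 -= 8·R1  ⇒  (0, 0, 0, 2)
column 2 empty below row 2
[3] R2 /= 2  ⇒  (0, 0, 0, 1)
     R1 -= 2·R2  ⇒  (0, 1, 6, 0)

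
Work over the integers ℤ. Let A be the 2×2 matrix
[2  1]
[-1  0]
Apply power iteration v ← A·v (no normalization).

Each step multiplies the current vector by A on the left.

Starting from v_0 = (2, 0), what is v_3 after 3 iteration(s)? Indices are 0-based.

v_3 = (8, -6)

v_0 = (2, 0).
v_1 = A·v_0 = (4, -2).
v_2 = A·v_1 = (6, -4).
v_3 = A·v_2 = (8, -6).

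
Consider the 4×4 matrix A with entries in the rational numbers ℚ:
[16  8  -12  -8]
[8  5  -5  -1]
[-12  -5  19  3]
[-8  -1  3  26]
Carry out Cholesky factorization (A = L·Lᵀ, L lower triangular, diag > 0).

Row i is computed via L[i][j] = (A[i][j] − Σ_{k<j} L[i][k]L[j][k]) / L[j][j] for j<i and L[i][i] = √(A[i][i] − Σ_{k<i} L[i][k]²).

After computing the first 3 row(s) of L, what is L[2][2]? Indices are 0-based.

L[2][2] = 3

Step 1: L[0][0] = √(16) = 4.
  L[1][0] = (8) / L[0][0] = 2.
Step 2: L[1][1] = √(1) = 1.
  L[2][0] = (-12) / L[0][0] = -3.
  L[2][1] = (1) / L[1][1] = 1.
Step 3: L[2][2] = √(9) = 3.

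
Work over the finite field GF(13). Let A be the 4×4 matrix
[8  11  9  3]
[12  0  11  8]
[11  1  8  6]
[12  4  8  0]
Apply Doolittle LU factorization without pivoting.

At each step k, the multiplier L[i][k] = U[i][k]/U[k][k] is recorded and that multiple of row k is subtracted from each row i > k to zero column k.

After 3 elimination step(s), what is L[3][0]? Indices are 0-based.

k=0: U[0][0]=8
  eliminate (1,0): mult=8, new row 1: (0, 3, 4, 10); set L[1][0]=8
  eliminate (2,0): mult=3, new row 2: (0, 7, 7, 10); set L[2][0]=3
  eliminate (3,0): mult=8, new row 3: (0, 7, 1, 2); set L[3][0]=8
k=1: U[1][1]=3
  eliminate (2,1): mult=11, new row 2: (0, 0, 2, 4); set L[2][1]=11
  eliminate (3,1): mult=11, new row 3: (0, 0, 9, 9); set L[3][1]=11
k=2: U[2][2]=2
  eliminate (3,2): mult=11, new row 3: (0, 0, 0, 4); set L[3][2]=11

L[3][0] = 8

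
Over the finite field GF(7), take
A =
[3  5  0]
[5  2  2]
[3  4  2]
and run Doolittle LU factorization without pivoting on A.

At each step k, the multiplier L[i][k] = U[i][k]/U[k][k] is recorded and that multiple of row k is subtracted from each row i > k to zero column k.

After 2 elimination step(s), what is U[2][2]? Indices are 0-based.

Step 1: pivot at (0,0) is 3.
  row1 ← row1 − (4)·row0  ⇒  L[1][0]=4, U row1=(0, 3, 2)
  row2 ← row2 − (1)·row0  ⇒  L[2][0]=1, U row2=(0, 6, 2)
Step 2: pivot at (1,1) is 3.
  row2 ← row2 − (2)·row1  ⇒  L[2][1]=2, U row2=(0, 0, 5)

U[2][2] = 5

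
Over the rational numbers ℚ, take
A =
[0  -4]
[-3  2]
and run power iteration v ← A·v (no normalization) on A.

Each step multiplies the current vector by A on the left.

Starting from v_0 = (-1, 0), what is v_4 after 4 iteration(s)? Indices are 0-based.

v_4 = (-192, 168)

v_0 = (-1, 0).
v_1 = A·v_0 = (0, 3).
v_2 = A·v_1 = (-12, 6).
v_3 = A·v_2 = (-24, 48).
v_4 = A·v_3 = (-192, 168).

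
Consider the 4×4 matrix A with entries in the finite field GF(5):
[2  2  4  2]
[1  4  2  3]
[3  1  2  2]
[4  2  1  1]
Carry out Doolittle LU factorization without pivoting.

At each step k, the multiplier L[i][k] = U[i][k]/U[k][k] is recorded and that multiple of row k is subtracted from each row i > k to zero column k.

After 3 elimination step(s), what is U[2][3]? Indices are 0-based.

U[2][3] = 2

k=0: U[0][0]=2
  eliminate (1,0): mult=3, new row 1: (0, 3, 0, 2); set L[1][0]=3
  eliminate (2,0): mult=4, new row 2: (0, 3, 1, 4); set L[2][0]=4
  eliminate (3,0): mult=2, new row 3: (0, 3, 3, 2); set L[3][0]=2
k=1: U[1][1]=3
  eliminate (2,1): mult=1, new row 2: (0, 0, 1, 2); set L[2][1]=1
  eliminate (3,1): mult=1, new row 3: (0, 0, 3, 0); set L[3][1]=1
k=2: U[2][2]=1
  eliminate (3,2): mult=3, new row 3: (0, 0, 0, 4); set L[3][2]=3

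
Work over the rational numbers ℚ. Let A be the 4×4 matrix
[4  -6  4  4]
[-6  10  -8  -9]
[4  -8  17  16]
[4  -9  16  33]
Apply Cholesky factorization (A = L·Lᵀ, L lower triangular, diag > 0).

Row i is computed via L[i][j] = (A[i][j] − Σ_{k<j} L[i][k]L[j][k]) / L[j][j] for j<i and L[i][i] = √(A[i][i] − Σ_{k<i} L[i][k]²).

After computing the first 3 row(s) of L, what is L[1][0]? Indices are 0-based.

L[1][0] = -3

Step 1: L[0][0] = √(4) = 2.
  L[1][0] = (-6) / L[0][0] = -3.
Step 2: L[1][1] = √(1) = 1.
  L[2][0] = (4) / L[0][0] = 2.
  L[2][1] = (-2) / L[1][1] = -2.
Step 3: L[2][2] = √(9) = 3.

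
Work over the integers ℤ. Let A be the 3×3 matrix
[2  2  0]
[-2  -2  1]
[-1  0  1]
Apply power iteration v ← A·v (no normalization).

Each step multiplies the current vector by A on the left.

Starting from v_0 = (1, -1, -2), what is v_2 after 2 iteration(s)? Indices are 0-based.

v_2 = (-4, 1, -3)

v_0 = (1, -1, -2).
v_1 = A·v_0 = (0, -2, -3).
v_2 = A·v_1 = (-4, 1, -3).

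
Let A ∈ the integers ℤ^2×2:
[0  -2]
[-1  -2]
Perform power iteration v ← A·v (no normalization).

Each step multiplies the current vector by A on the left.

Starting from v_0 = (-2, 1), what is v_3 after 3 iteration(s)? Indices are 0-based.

v_0 = (-2, 1).
v_1 = A·v_0 = (-2, 0).
v_2 = A·v_1 = (0, 2).
v_3 = A·v_2 = (-4, -4).

v_3 = (-4, -4)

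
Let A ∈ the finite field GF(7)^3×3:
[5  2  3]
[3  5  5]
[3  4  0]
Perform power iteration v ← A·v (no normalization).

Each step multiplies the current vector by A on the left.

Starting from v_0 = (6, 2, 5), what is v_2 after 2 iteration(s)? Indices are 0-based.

v_0 = (6, 2, 5).
v_1 = A·v_0 = (0, 4, 5).
v_2 = A·v_1 = (2, 3, 2).

v_2 = (2, 3, 2)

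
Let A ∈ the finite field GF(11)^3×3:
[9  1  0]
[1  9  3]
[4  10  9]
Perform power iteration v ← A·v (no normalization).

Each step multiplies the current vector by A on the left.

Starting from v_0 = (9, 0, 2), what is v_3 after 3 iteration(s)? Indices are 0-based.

v_0 = (9, 0, 2).
v_1 = A·v_0 = (4, 4, 10).
v_2 = A·v_1 = (7, 4, 3).
v_3 = A·v_2 = (1, 8, 7).

v_3 = (1, 8, 7)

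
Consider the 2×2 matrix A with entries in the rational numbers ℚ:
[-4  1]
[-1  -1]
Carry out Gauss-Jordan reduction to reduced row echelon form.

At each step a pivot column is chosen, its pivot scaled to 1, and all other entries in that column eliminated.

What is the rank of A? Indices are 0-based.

[1] R0 /= -4  ⇒  (1, -1/4)
     R1 -= -1·R0  ⇒  (0, -5/4)
[2] R1 /= -5/4  ⇒  (0, 1)
     R0 -= -1/4·R1  ⇒  (1, 0)

rank = 2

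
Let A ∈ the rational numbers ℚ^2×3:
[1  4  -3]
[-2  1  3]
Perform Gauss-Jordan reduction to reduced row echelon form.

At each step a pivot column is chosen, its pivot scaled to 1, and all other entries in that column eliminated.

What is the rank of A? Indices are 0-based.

rank = 2

[1] R0 /= 1  ⇒  (1, 4, -3)
     R1 -= -2·R0  ⇒  (0, 9, -3)
[2] R1 /= 9  ⇒  (0, 1, -1/3)
     R0 -= 4·R1  ⇒  (1, 0, -5/3)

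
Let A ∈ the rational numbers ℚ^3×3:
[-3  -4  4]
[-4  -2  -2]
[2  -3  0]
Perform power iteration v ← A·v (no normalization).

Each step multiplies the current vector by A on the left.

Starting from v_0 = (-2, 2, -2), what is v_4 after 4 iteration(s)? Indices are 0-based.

v_0 = (-2, 2, -2).
v_1 = A·v_0 = (-10, 8, -10).
v_2 = A·v_1 = (-42, 44, -44).
v_3 = A·v_2 = (-226, 168, -216).
v_4 = A·v_3 = (-858, 1000, -956).

v_4 = (-858, 1000, -956)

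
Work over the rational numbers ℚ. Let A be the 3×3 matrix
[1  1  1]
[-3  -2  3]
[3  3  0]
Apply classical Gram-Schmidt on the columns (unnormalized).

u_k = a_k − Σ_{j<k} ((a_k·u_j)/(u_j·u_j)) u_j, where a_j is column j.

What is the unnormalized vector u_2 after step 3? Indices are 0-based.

u_2 = (9/10, 0, -3/10)

Step 1: u_0 = a_0 = (1, -3, 3).
Step 2: u_1 = a_1 − (16/19)·u_0 = (3/19, 10/19, 9/19).
Step 3: u_2 = a_2 − (-8/19)·u_0 − (33/10)·u_1 = (9/10, 0, -3/10).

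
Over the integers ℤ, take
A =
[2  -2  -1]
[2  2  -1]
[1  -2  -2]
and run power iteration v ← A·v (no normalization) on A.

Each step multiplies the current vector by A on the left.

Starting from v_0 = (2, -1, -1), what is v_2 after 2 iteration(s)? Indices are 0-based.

v_0 = (2, -1, -1).
v_1 = A·v_0 = (7, 3, 6).
v_2 = A·v_1 = (2, 14, -11).

v_2 = (2, 14, -11)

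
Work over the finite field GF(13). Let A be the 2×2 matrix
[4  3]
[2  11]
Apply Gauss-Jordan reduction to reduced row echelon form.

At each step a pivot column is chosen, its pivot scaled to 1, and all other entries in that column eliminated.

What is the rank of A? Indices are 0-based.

rank = 2

[1] R0 /= 4  ⇒  (1, 4)
     R1 -= 2·R0  ⇒  (0, 3)
[2] R1 /= 3  ⇒  (0, 1)
     R0 -= 4·R1  ⇒  (1, 0)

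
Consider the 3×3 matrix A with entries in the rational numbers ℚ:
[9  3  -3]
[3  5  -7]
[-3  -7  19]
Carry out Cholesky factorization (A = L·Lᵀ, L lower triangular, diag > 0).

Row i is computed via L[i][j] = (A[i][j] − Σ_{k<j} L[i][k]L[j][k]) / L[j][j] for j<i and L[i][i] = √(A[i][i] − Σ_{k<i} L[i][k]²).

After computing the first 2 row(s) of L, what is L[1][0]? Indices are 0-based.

L[1][0] = 1

Step 1: L[0][0] = √(9) = 3.
  L[1][0] = (3) / L[0][0] = 1.
Step 2: L[1][1] = √(4) = 2.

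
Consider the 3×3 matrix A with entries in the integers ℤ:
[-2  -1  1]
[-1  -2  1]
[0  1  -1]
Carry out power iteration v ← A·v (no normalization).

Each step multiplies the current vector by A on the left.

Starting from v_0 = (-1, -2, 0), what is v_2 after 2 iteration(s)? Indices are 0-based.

v_0 = (-1, -2, 0).
v_1 = A·v_0 = (4, 5, -2).
v_2 = A·v_1 = (-15, -16, 7).

v_2 = (-15, -16, 7)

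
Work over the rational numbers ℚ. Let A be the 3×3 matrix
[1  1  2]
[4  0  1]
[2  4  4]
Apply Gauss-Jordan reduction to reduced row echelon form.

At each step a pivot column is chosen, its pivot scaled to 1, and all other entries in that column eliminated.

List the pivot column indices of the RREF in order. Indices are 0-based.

pivot columns: 0, 1, 2

pivot(0,0)=1: scale R0 → (1, 1, 2)
  clear (1,0): R1 −= (4)R0 → (0, -4, -7)
  clear (2,0): R2 −= (2)R0 → (0, 2, 0)
pivot(1,1)=-4: scale R1 → (0, 1, 7/4)
  clear (0,1): R0 −= (1)R1 → (1, 0, 1/4)
  clear (2,1): R2 −= (2)R1 → (0, 0, -7/2)
pivot(2,2)=-7/2: scale R2 → (0, 0, 1)
  clear (0,2): R0 −= (1/4)R2 → (1, 0, 0)
  clear (1,2): R1 −= (7/4)R2 → (0, 1, 0)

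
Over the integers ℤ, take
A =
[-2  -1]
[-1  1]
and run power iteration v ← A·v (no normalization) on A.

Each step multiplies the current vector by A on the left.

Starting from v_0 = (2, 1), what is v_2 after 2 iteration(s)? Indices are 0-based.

v_2 = (11, 4)

v_0 = (2, 1).
v_1 = A·v_0 = (-5, -1).
v_2 = A·v_1 = (11, 4).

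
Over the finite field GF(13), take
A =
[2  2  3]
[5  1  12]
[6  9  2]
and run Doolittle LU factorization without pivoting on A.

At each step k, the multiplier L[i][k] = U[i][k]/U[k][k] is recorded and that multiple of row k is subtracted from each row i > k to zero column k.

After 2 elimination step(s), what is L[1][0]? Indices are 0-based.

L[1][0] = 9

k=0: U[0][0]=2
  eliminate (1,0): mult=9, new row 1: (0, 9, 11); set L[1][0]=9
  eliminate (2,0): mult=3, new row 2: (0, 3, 6); set L[2][0]=3
k=1: U[1][1]=9
  eliminate (2,1): mult=9, new row 2: (0, 0, 11); set L[2][1]=9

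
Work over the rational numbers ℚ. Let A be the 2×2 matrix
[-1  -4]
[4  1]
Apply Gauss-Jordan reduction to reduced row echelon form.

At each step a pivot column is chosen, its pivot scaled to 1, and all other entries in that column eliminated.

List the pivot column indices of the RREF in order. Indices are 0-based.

pivot(0,0)=-1: scale R0 → (1, 4)
  clear (1,0): R1 −= (4)R0 → (0, -15)
pivot(1,1)=-15: scale R1 → (0, 1)
  clear (0,1): R0 −= (4)R1 → (1, 0)

pivot columns: 0, 1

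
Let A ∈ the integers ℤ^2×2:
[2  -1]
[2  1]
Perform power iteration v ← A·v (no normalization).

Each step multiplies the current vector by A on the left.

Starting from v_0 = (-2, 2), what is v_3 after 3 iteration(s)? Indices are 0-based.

v_0 = (-2, 2).
v_1 = A·v_0 = (-6, -2).
v_2 = A·v_1 = (-10, -14).
v_3 = A·v_2 = (-6, -34).

v_3 = (-6, -34)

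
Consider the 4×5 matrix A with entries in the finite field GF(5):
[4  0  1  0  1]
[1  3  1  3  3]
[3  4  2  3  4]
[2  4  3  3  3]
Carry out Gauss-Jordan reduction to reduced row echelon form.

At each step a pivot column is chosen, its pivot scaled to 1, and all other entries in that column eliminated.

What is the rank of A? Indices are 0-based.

rank = 4

step 1: normalize row 0 (÷4) = (1, 0, 4, 0, 4)
  row 1: subtract 1×row0 = (0, 3, 2, 3, 4)
  row 2: subtract 3×row0 = (0, 4, 0, 3, 2)
  row 3: subtract 2×row0 = (0, 4, 0, 3, 0)
step 2: normalize row 1 (÷3) = (0, 1, 4, 1, 3)
  row 2: subtract 4×row1 = (0, 0, 4, 4, 0)
  row 3: subtract 4×row1 = (0, 0, 4, 4, 3)
step 3: normalize row 2 (÷4) = (0, 0, 1, 1, 0)
  row 0: subtract 4×row2 = (1, 0, 0, 1, 4)
  row 1: subtract 4×row2 = (0, 1, 0, 2, 3)
  row 3: subtract 4×row2 = (0, 0, 0, 0, 3)
skip col 3 (zero from row 3)
step 4: normalize row 3 (÷3) = (0, 0, 0, 0, 1)
  row 0: subtract 4×row3 = (1, 0, 0, 1, 0)
  row 1: subtract 3×row3 = (0, 1, 0, 2, 0)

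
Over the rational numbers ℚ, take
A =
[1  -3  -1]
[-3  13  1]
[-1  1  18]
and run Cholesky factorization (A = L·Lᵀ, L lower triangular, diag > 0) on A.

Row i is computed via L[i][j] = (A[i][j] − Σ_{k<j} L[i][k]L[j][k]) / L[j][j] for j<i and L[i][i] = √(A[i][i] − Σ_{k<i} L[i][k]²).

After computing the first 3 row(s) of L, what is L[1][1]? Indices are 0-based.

Step 1: L[0][0] = √(1) = 1.
  L[1][0] = (-3) / L[0][0] = -3.
Step 2: L[1][1] = √(4) = 2.
  L[2][0] = (-1) / L[0][0] = -1.
  L[2][1] = (-2) / L[1][1] = -1.
Step 3: L[2][2] = √(16) = 4.

L[1][1] = 2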